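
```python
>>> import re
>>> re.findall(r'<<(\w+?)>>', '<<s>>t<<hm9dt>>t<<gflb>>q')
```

['s', 'hm9dt', 'gflb']

Walking the string: at [0:5] match '<<s>>', group 1 = 's'; at [6:15] match '<<hm9dt>>', group 1 = 'hm9dt'; at [16:24] match '<<gflb>>', group 1 = 'gflb'.
`findall` collects group 1 from each match (3 total).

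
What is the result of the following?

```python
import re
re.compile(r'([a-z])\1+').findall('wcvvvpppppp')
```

`\1` has to match the exact text group 1 already captured.
Scanning left to right: at [2:5] match 'vvv', group 1 = 'v'; at [5:11] match 'pppppp', group 1 = 'p'.
One capturing group, so `findall` returns just the captured substring from each match — 2 in all.

['v', 'p']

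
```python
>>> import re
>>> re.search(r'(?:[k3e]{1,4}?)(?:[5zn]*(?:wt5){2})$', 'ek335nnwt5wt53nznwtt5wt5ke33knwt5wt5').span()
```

(25, 36)

This matches 1 to 4 of one of [k3e] (lazy) (non-capturing group); then zero or more of one of [5zn], then the literal 'wt5' repeated 2 times (non-capturing group); then anchored at the end.
Unlike `match`, `search` isn't anchored — it looks for the pattern anywhere in the string.
The match spans [25:36] → 'e33knwt5wt5'.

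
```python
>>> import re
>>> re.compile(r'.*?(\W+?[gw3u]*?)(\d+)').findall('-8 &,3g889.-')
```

[('-', '8'), (' &,', '3')]

A `+?`/`*?`/`{m,n}?` starts at its minimum and grows only as far as needed for what follows to match.
With 2 capturing groups, `findall` returns a 2-tuple per match.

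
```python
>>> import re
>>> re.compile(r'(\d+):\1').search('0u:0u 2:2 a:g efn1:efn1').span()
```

`\1` has to match the exact text group 1 already captured.
`re.search` scans for the first position where the pattern succeeds.
The match spans [6:9] → '2:2'.
Captured: group 1 = '2'.

(6, 9)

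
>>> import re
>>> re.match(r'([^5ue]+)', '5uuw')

None

`re.match` only tries the pattern at the start of the string.
Here the string doesn't start with a match, so the call returns None.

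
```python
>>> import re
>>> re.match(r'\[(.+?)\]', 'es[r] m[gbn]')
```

`match` is anchored at position 0; if the pattern doesn't fit there, it returns None.
Here the string doesn't start with a match, so the call returns None.

None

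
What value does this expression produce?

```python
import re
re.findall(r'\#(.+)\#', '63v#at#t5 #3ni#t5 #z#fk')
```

Scanning left to right: at [3:21] match '#at#t5 #3ni#t5 #z#', group 1 = 'at#t5 #3ni#t5 #z'.
Because there's exactly one group, `findall` drops the full match and keeps group 1 from the one hit.

['at#t5 #3ni#t5 #z']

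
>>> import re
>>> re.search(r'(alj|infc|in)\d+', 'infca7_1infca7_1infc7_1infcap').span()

`re.search` tries every starting position until one works.
The match spans [16:21] → 'infc7'.
Captured: group 1 = 'infc'.

(16, 21)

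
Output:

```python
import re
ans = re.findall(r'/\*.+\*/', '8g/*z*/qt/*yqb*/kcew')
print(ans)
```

Walking the string: at [2:16] → '/*z*/qt/*yqb*/'.
Since nothing is captured, `findall` lists the 1 matched substring directly.

['/*z*/qt/*yqb*/']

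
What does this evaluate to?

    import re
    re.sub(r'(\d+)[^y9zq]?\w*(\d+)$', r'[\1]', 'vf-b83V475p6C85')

'vf-b[83]'

This matches one or more of a digit (captured); then optionally any character except [y9zq], then zero or more of a word character; then one or more of a digit (captured); then anchored at the end.
The replacement refers to a captured group, so each match is rewritten using its own captured text.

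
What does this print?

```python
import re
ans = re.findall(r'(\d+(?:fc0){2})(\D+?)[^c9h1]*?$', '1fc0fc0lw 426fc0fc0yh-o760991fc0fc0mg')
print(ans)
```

A `+?`/`*?`/`{m,n}?` starts at its minimum and grows only as far as needed for what follows to match.
Multiple groups make `findall` return tuples — one 2-tuple for the one match.

[('760991fc0fc0', 'm')]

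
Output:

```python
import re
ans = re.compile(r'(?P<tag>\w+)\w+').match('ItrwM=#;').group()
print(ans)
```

ItrwM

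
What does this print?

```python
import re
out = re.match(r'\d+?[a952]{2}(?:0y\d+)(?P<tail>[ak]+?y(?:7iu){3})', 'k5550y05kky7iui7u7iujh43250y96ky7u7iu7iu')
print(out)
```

None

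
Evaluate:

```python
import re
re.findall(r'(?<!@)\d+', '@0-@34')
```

['4']

`(?!…)`/`(?<!…)` only lets a position through if the neighbouring text does NOT match; no characters are consumed.
Since nothing is captured, `findall` lists the 1 matched substring directly.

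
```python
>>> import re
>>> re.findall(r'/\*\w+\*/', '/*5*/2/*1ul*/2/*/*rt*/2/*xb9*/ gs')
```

Walking the string: at [0:5] → '/*5*/'; at [6:13] → '/*1ul*/'; at [16:22] → '/*rt*/'; at [23:30] → '/*xb9*/'.
`findall` yields the raw match text (4 of them) because the pattern has no groups.

['/*5*/', '/*1ul*/', '/*rt*/', '/*xb9*/']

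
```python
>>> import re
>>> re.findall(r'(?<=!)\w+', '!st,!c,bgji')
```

['st', 'c']

Lookahead/lookbehind check context without consuming it, so the matched span excludes the asserted characters.
Walking the string: at [1:3] → 'st'; at [5:6] → 'c'.
Since nothing is captured, `findall` lists the 2 matched substrings directly.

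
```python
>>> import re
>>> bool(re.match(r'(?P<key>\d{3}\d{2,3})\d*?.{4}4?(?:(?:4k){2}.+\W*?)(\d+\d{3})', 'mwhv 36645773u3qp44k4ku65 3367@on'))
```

False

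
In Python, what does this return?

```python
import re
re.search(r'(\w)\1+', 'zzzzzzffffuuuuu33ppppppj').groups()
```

A backreference is literal: `\1` must see the identical characters the first group matched.
`re.search` tries every starting position until one works.
The match spans [0:6] → 'zzzzzz'.
Captured: group 1 = 'z'.

('z',)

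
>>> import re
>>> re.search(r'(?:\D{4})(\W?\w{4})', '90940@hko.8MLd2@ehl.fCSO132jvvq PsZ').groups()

('.8MLd',)

Pattern: exactly 4 of a non-digit (non-capturing group); then optionally a non-word character, then exactly 4 of a word character (captured).
`re.search` tries every starting position until one works.
The match spans [5:14] → '@hko.8MLd'.
Captured: group 1 = '.8MLd'.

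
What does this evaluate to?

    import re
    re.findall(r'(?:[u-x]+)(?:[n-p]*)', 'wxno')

`findall` yields the raw match text (1 of them) because the pattern has no groups.

['wxno']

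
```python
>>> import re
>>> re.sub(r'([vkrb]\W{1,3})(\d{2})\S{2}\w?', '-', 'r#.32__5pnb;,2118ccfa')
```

'-pn-cfa'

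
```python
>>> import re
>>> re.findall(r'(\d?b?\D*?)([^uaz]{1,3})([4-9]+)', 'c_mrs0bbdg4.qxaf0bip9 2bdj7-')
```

[('0b', 'bdg', '4'), ('0b', 'ip', '9'), ('2b', 'dj', '7')]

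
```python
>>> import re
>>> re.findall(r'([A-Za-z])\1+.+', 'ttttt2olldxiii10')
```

['t']

`\1` has to match the exact text group 1 already captured.
One capturing group, so `findall` returns just the captured substring from the one match — 1 in all.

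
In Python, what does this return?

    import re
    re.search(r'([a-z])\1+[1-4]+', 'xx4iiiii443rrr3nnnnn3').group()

'xx4'

The backreference `\1` re-matches whatever the first group consumed, character for character.
Unlike `match`, `search` isn't anchored — it looks for the pattern anywhere in the string.
The match spans [0:3] → 'xx4'.
Captured: group 1 = 'x'.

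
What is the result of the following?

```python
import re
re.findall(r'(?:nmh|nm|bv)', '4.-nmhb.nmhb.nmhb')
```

['nmh', 'nmh', 'nmh']

Branches in `(...|...)` are attempted left-to-right; the first branch that allows the whole pattern to succeed is taken.
Scanning left to right: at [3:6] → 'nmh'; at [8:11] → 'nmh'; at [13:16] → 'nmh'.
No capturing groups, so `findall` returns the 3 full match strings.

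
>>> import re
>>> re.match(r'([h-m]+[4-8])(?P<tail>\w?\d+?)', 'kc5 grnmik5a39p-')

Pattern: one or more of a character in [h-m], then a character in [4-8] (captured); then optionally a word character, then one or more of a digit (lazy) (captured as 'tail').
`match` is anchored at position 0; if the pattern doesn't fit there, it returns None.
Here position 0 doesn't satisfy it, so the call returns None.

None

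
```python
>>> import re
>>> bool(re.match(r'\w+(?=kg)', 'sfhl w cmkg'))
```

Because the assertion is zero-width, the text it checks is not consumed and won't appear in the result.
`match` is anchored at position 0; if the pattern doesn't fit there, it returns None.
Here the pattern fails at index 0, so the call returns None, and `bool(None)` is False.

False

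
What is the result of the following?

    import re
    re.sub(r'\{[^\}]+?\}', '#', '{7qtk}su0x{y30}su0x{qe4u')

'#su0x#su0x{qe4u'

Each match is replaced by '#'.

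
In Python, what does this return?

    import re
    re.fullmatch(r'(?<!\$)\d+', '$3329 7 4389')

None

The negative lookahead/lookbehind blocks any match where the forbidden context is present.
`re.fullmatch` requires the pattern to consume the entire string.
Here there's no way to consume every character, so the call returns None.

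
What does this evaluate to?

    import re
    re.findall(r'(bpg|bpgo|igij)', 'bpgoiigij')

['bpg', 'igij']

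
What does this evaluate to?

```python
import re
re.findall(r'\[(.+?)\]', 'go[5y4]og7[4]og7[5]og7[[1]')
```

Lazy quantifiers expand one character at a time until the remainder of the pattern can match.
Matches: at [2:7] match '[5y4]', group 1 = '5y4'; at [10:13] match '[4]', group 1 = '4'; at [16:19] match '[5]', group 1 = '5'; at [22:26] match '[[1]', group 1 = '[1'.
With a single group, `findall` returns only what that group captured — 4 items.

['5y4', '4', '5', '[1']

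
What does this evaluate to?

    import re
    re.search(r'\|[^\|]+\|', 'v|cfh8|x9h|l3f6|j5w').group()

'|cfh8|'

The match spans [1:7] → '|cfh8|'.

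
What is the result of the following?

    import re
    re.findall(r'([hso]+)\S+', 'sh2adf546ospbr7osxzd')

`findall` collects group 1 from the one match (1 total).

['sh']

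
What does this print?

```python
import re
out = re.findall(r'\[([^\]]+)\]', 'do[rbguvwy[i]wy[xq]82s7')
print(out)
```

Walking the string: at [2:13] match '[rbguvwy[i]', group 1 = 'rbguvwy[i'; at [15:19] match '[xq]', group 1 = 'xq'.
One capturing group, so `findall` returns just the captured substring from each match — 2 in all.

['rbguvwy[i', 'xq']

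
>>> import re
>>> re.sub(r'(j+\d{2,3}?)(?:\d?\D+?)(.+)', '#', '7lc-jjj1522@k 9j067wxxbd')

'7lc-#'

This matches one or more of a literal 'j', then 2 to 3 of a digit (lazy) (captured); then optionally a digit, then one or more of a non-digit (lazy) (non-capturing group); then one or more of any character (captured).
Matches: at [4:24] → 'jjj1522@k 9j067wxxbd'.
Each match is replaced by '#'.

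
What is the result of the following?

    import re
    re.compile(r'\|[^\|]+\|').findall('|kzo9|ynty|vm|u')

No capturing groups, so `findall` returns the 2 full match strings.

['|kzo9|', '|vm|']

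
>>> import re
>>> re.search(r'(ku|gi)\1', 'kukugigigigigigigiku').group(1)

The match spans [0:4] → 'kuku'.
Captured: group 1 = 'ku'.

'ku'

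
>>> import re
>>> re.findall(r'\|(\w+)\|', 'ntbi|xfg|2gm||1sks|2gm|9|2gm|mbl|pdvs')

['xfg', '1sks', '9', 'mbl']

Matches: at [4:9] match '|xfg|', group 1 = 'xfg'; at [13:19] match '|1sks|', group 1 = '1sks'; at [22:25] match '|9|', group 1 = '9'; at [28:33] match '|mbl|', group 1 = 'mbl'.
Because there's exactly one group, `findall` drops the full match and keeps group 1 from each hit.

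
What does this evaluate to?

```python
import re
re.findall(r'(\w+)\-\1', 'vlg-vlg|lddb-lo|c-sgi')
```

['vlg']

`\1` has to match the exact text group 1 already captured.
`findall` collects group 1 from the one match (1 total).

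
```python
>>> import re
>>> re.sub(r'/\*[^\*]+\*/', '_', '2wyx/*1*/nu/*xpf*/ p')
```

Each match is replaced by '_'.

'2wyx_nu_ p'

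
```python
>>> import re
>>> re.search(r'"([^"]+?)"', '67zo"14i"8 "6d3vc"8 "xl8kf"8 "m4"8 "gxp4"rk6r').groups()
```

Unlike `match`, `search` isn't anchored — it looks for the pattern anywhere in the string.
The match spans [4:9] → '"14i"'.
Captured: group 1 = '14i'.

('14i',)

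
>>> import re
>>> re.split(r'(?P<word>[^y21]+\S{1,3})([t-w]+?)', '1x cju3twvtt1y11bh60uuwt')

Pattern: one or more of any character except [y21], then 1 to 3 of a non-whitespace character (captured as 'word'); then one or more of a character in [t-w] (lazy) (captured).
With a capturing group present, the delimiter's captured portion is kept in the result list.

['1', 'x cju3twvt', 't', '1y11', 'bh60uuw', 't', '']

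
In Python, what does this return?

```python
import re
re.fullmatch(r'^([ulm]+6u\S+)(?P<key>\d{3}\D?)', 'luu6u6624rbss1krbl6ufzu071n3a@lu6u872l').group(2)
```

'872l'

This matches anchored at the start of the string; then one or more of one of [ulm], then the literal '6u', then one or more of a non-whitespace character (captured); then exactly 3 of a digit, then optionally a non-digit (captured as 'key').
`fullmatch` succeeds only if the pattern covers the string from start to end.
The match spans [0:38] → 'luu6u6624rbss1krbl6ufzu071n3a@lu6u872l'.
Captured: group 1 = 'luu6u6624rbss1krbl6ufzu071n3a@lu6u', group 2 = '872l'.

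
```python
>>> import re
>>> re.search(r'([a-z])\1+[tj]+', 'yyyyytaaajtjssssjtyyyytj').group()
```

A backreference is literal: `\1` must see the identical characters the first group matched.
Unlike `match`, `search` isn't anchored — it looks for the pattern anywhere in the string.
The match spans [0:6] → 'yyyyyt'.
Captured: group 1 = 'y'.

'yyyyyt'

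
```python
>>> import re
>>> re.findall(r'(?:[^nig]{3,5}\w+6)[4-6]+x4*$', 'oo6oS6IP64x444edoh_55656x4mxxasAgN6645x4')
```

['oo6oS6IP64x444edoh_55656x4mxxasAgN6645x4']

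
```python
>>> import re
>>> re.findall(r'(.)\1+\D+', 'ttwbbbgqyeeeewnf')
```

A backreference is literal: `\1` must see the identical characters the first group matched.
With a single group, `findall` returns only what that group captured — 1 item.

['t']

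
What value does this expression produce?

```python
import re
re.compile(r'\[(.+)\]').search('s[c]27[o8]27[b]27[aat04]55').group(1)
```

'c]27[o8]27[b]27[aat04'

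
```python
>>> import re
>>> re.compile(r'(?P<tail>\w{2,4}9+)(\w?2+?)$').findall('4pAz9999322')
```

[('4pAz9999', '322')]

Multiple groups make `findall` return tuples — one 2-tuple for the one match.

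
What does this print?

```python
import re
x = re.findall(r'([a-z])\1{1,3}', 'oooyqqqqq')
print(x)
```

['o', 'q']

The backreference `\1` re-matches whatever the first group consumed, character for character.
Scanning left to right: at [0:3] match 'ooo', group 1 = 'o'; at [4:8] match 'qqqq', group 1 = 'q'.
`findall` collects group 1 from each match (2 total).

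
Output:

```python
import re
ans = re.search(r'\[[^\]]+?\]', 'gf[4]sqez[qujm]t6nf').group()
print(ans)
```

[4]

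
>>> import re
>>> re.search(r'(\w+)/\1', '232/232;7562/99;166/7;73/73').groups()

The backreference `\1` re-matches whatever the first group consumed, character for character.
`re.search` tries every starting position until one works.
The match spans [0:7] → '232/232'.
Captured: group 1 = '232'.

('232',)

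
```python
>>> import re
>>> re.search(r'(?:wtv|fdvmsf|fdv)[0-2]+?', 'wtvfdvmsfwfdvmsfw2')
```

None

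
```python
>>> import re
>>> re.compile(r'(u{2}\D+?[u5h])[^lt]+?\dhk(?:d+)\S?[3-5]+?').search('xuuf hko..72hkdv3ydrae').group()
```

'uuf hko..72hkdv3'

This matches exactly 2 of the literal 'u', then one or more of a non-digit (lazy), then one of [u5h] (captured); then one or more of any character except [lt] (lazy); then a digit, then the literal 'hk'; then one or more of a literal 'd' (non-capturing group); then optionally a non-whitespace character, then one or more of a character in [3-5] (lazy).
`re.search` scans for the first position where the pattern succeeds.
The match spans [1:17] → 'uuf hko..72hkdv3'.
Captured: group 1 = 'uuf h'.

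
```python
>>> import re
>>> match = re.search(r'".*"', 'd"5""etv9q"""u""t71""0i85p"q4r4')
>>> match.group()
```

'"5""etv9q"""u""t71""0i85p"'

`search` walks the string left to right and returns the first match it finds.
The match spans [1:27] → '"5""etv9q"""u""t71""0i85p"'.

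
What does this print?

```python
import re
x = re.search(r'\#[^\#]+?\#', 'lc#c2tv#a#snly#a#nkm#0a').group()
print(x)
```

`re.search` tries every starting position until one works.
The match spans [2:8] → '#c2tv#'.

#c2tv#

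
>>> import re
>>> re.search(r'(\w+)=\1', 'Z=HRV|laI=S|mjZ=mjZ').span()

(12, 19)

The backreference `\1` re-matches whatever the first group consumed, character for character.
`search` walks the string left to right and returns the first match it finds.
The match spans [12:19] → 'mjZ=mjZ'.
Captured: group 1 = 'mjZ'.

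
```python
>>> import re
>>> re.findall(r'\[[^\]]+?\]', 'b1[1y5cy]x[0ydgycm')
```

Since nothing is captured, `findall` lists the 1 matched substring directly.

['[1y5cy]']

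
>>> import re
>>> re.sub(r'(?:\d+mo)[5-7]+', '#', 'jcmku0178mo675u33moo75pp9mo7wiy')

The pattern matches one or more of a digit, then the literal 'mo' (non-capturing group); then one or more of a character in [5-7].
Matches: at [5:14] → '0178mo675'; at [24:28] → '9mo7'.
Every occurrence is swapped for '#'.

'jcmku#u33moo75pp#wiy'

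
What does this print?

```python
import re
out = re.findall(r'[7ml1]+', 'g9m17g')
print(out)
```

Pattern: one or more of one of [7ml1].
Matches: at [2:5] → 'm17'.
No capturing groups, so `findall` returns the 1 full match string.

['m17']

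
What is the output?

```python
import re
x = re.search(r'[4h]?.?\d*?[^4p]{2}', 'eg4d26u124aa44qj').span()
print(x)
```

(0, 2)

This matches optionally one of [4h]; then optionally any character, then zero or more of a digit (lazy), then exactly 2 of any character except [4p].
`re.search` tries every starting position until one works.
The match spans [0:2] → 'eg'.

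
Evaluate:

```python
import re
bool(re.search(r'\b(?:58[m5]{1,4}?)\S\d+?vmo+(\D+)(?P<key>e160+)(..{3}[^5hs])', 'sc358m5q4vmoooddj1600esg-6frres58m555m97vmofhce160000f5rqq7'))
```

False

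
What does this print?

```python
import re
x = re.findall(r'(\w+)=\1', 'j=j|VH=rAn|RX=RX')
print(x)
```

['j', 'RX']

`\1` is not a pattern — it's the concrete string captured by group 1, re-applied verbatim.
Matches: at [0:3] match 'j=j', group 1 = 'j'; at [11:16] match 'RX=RX', group 1 = 'RX'.
With a single group, `findall` returns only what that group captured — 2 items.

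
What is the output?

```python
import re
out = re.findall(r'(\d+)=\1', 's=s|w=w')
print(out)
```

[]

One capturing group, so `findall` returns just the captured substring from each match — 0 in all.
Nothing in the string satisfies the pattern, so the list is empty.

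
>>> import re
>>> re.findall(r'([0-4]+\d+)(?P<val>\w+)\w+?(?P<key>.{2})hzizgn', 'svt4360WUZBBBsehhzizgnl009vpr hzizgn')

[('4360', 'WUZBBBsehhzizgnl009v', 'r ')]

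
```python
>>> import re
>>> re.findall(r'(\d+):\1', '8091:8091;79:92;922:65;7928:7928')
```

`\1` has to match the exact text group 1 already captured.
Matches: at [0:9] match '8091:8091', group 1 = '8091'; at [11:14] match '9:9', group 1 = '9'; at [23:32] match '7928:7928', group 1 = '7928'.
Because there's exactly one group, `findall` drops the full match and keeps group 1 from each hit.

['8091', '9', '7928']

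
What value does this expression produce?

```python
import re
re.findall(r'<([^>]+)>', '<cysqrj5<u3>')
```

Scanning left to right: at [0:12] match '<cysqrj5<u3>', group 1 = 'cysqrj5<u3'.
Because there's exactly one group, `findall` drops the full match and keeps group 1 from the one hit.

['cysqrj5<u3']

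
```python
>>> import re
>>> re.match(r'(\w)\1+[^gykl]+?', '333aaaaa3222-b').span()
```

(0, 4)

`\1` has to match the exact text group 1 already captured.
`match` is anchored at position 0; if the pattern doesn't fit there, it returns None.
The match spans [0:4] → '333a'.
Captured: group 1 = '3'.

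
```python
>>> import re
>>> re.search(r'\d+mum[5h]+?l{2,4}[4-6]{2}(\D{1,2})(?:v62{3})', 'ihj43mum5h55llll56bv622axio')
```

This matches one or more of a digit, then the literal 'mum'; then one or more of one of [5h] (lazy), then 2 to 4 of the literal 'l', then exactly 2 of a character in [4-6]; then 1 to 2 of a non-digit (captured); then the literal 'v6', then exactly 3 of a literal '2' (non-capturing group).
Here nothing in the string fits, so the call returns None.

None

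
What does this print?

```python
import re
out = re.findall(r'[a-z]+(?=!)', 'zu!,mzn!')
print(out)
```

['zu', 'mzn']

Because the assertion is zero-width, the text it checks is not consumed and won't appear in the result.
Scanning left to right: at [0:2] → 'zu'; at [4:7] → 'mzn'.
With no groups in the pattern, `findall` gives back each whole match — 2 here.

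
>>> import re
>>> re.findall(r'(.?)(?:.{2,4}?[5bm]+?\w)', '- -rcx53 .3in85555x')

[' ', '.']

Pattern: optionally any character (captured); then 2 to 4 of any character (lazy), then one or more of one of [5bm] (lazy), then a word character (non-capturing group).
Walking the string: at [1:8] match ' -rcx53', group 1 = ' '; at [9:16] match '.3in855', group 1 = '.'.
Because there's exactly one group, `findall` drops the full match and keeps group 1 from each hit.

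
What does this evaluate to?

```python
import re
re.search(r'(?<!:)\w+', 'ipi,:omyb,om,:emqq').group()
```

'ipi'

The negative lookaround is zero-width — it rules out positions where the adjacent text would match, without consuming anything.
The match spans [0:3] → 'ipi'.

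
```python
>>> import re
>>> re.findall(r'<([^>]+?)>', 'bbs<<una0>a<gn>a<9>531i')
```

Scanning left to right: at [3:10] match '<<una0>', group 1 = '<una0'; at [11:15] match '<gn>', group 1 = 'gn'; at [16:19] match '<9>', group 1 = '9'.
With a single group, `findall` returns only what that group captured — 3 items.

['<una0', 'gn', '9']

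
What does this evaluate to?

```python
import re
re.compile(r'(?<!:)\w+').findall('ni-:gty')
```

The negative lookaround is zero-width — it rules out positions where the adjacent text would match, without consuming anything.
With no groups in the pattern, `findall` gives back each whole match — 2 here.

['ni', 'ty']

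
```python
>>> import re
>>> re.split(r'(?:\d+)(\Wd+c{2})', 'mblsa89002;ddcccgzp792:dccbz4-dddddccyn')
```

['mblsa', ';ddcc', 'cgzp', ':dcc', 'bz', '-dddddcc', 'yn']

Because the pattern has a capturing group, `split` also inserts each captured text between the pieces.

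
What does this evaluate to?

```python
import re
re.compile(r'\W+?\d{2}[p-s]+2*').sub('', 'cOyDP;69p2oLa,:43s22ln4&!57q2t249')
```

Each match is replaced by ''.

'cOyDPoLaln4t249'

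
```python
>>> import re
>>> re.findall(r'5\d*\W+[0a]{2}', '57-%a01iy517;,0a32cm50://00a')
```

['57-%a0', '517;,0a', '50://00']

No capturing groups, so `findall` returns the 3 full match strings.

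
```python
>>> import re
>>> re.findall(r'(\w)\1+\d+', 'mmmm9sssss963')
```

['m', 's']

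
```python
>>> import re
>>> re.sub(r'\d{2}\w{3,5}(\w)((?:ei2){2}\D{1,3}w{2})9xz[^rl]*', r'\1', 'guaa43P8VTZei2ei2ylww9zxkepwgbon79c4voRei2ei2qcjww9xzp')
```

Pattern: exactly 2 of a digit, then 3 to 5 of a word character; then a word character (captured); then the literal 'ei2' repeated 2 times, then 1 to 3 of a non-digit, then exactly 2 of the literal 'w' (captured); then the literal '9xz', then zero or more of any character except [rl].
Matches: at [32:54] → '79c4voRei2ei2qcjww9xzp'.
`\1` in the replacement pulls in group 1's text for each match.

'guaa43P8VTZei2ei2ylww9zxkepwgbonR'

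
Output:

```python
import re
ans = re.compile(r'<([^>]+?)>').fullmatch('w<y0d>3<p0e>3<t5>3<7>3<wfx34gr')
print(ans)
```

None

For `fullmatch`, every character of the input must be accounted for by the pattern.
Here the string isn't matched end-to-end, so the call returns None.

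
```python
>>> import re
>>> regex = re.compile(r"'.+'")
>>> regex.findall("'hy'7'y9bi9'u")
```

Matches: at [0:12] → "'hy'7'y9bi9'".
Since nothing is captured, `findall` lists the 1 matched substring directly.

["'hy'7'y9bi9'"]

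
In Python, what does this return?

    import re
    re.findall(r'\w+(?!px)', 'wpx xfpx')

`(?!…)`/`(?<!…)` only lets a position through if the neighbouring text does NOT match; no characters are consumed.
Walking the string: at [0:3] → 'wpx'; at [4:8] → 'xfpx'.
`findall` yields the raw match text (2 of them) because the pattern has no groups.

['wpx', 'xfpx']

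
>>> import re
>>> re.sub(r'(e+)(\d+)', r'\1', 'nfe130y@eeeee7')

`\1` in the replacement pulls in group 1's text for each match.

'nfey@eeeee'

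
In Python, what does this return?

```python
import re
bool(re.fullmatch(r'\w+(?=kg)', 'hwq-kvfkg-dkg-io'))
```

False

Lookahead/lookbehind check context without consuming it, so the matched span excludes the asserted characters.
`re.fullmatch` is like wrapping the pattern in `^…$` (in single-line mode).
Here the pattern can't cover the whole string, so the call returns None, and `bool(None)` is False.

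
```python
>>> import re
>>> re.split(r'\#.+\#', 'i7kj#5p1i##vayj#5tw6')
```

Matches to split on: at [4:16] → '#5p1i##vayj#'.
Each match becomes a cut point; 2 segments remain.

['i7kj', '5tw6']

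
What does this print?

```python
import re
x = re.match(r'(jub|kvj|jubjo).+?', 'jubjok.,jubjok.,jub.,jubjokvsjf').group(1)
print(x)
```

jub

The match spans [0:4] → 'jubj'.
Captured: group 1 = 'jub'.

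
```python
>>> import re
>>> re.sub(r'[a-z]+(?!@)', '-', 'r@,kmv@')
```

A negative assertion filters positions out without eating any characters.
Matches: at [3:5] → 'km'.
Each match is replaced by '-'.

'r@,-v@'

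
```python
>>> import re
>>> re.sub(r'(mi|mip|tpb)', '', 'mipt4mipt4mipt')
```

Branches in `(...|...)` are attempted left-to-right; the first branch that allows the whole pattern to succeed is taken.
Each match is replaced by ''.

'pt4pt4pt'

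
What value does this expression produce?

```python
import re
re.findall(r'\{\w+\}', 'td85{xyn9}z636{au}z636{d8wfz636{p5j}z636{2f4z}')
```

Matches: at [4:10] → '{xyn9}'; at [14:18] → '{au}'; at [31:36] → '{p5j}'; at [40:46] → '{2f4z}'.
With no groups in the pattern, `findall` gives back each whole match — 4 here.

['{xyn9}', '{au}', '{p5j}', '{2f4z}']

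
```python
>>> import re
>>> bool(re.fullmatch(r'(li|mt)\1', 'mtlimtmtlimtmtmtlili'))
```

False

After group 1 captures some text, `\1` only succeeds where that same text appears again.
For `fullmatch`, every character of the input must be accounted for by the pattern.
Here the string isn't matched end-to-end, so the call returns None, and `bool(None)` is False.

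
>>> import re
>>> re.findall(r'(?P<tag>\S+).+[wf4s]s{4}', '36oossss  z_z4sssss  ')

Pattern: one or more of a non-whitespace character (captured as 'tag'); then one or more of any character, then one of [wf4s], then exactly 4 of a literal 's'.
`findall` collects group 1 from the one match (1 total).

['36oossss']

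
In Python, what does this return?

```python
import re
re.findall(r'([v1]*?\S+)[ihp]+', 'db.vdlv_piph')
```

['db.vdlv_pip']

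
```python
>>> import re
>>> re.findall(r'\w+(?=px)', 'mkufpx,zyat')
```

['mkuf']

The lookaround is zero-width — it requires the adjacent text to match without consuming it, so the asserted text isn't part of the match.
With no groups in the pattern, `findall` gives back each whole match — 1 here.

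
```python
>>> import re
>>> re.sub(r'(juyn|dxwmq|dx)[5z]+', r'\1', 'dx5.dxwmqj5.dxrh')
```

'dx.dxwmqj5.dxrh'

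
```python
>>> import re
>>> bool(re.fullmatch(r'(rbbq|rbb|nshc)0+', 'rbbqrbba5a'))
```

False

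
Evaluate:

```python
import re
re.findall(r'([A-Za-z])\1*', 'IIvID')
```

['I', 'v', 'I', 'D']

A backreference is literal: `\1` must see the identical characters the first group matched.
Scanning left to right: at [0:2] match 'II', group 1 = 'I'; at [2:3] match 'v', group 1 = 'v'; at [3:4] match 'I', group 1 = 'I'; at [4:5] match 'D', group 1 = 'D'.
Because there's exactly one group, `findall` drops the full match and keeps group 1 from each hit.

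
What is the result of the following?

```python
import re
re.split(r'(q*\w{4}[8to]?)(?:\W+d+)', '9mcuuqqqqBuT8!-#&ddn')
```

['9mcuu', 'qqqqBuT8', 'n']

The group in the pattern means `split` returns the separators' captures alongside the pieces.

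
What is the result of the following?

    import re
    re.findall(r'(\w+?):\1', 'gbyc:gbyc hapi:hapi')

After group 1 captures some text, `\1` only succeeds where that same text appears again.
With a single group, `findall` returns only what that group captured — 2 items.

['gbyc', 'hapi']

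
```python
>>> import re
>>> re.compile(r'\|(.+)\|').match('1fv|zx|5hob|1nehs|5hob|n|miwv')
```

`re.match` won't scan ahead — the pattern has to work from the very first character.
Here position 0 doesn't satisfy it, so the call returns None.

None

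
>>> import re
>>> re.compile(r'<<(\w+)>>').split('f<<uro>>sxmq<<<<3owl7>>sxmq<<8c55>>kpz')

['f', 'uro', 'sxmq<<', '3owl7', 'sxmq', '8c55', 'kpz']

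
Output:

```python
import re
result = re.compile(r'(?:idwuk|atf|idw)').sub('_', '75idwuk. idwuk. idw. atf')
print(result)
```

The regex engine tests alternatives in the order written; an earlier branch that matches wins even if a later one would match more.
Every occurrence is swapped for '_'.

75_. _. _. _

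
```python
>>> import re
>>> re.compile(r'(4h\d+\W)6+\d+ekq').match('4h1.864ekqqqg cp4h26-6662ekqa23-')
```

This matches the literal '4h', then one or more of a digit, then a non-word character (captured); then one or more of a literal '6', then one or more of a digit, then the literal 'ekq'.
With `match`, the pattern is implicitly anchored at the beginning.
Here the string doesn't start with a match, so the call returns None.

None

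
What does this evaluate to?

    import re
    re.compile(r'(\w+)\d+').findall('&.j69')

This matches one or more of a word character (captured); then one or more of a digit.
Matches: at [2:5] match 'j69', group 1 = 'j6'.
`findall` collects group 1 from the one match (1 total).

['j6']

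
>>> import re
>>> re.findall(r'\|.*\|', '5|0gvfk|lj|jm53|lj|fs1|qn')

Matches: at [1:23] → '|0gvfk|lj|jm53|lj|fs1|'.
No capturing groups, so `findall` returns the 1 full match string.

['|0gvfk|lj|jm53|lj|fs1|']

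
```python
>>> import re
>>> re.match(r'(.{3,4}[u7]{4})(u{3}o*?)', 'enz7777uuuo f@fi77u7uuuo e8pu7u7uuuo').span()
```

Pattern: 3 to 4 of any character, then exactly 4 of one of [u7] (captured); then exactly 3 of the literal 'u', then zero or more of a literal 'o' (lazy) (captured).
A non-greedy quantifier consumes as few characters as it can — just enough that the remainder of the pattern still matches from where it stops; whatever follows it matches normally.
With `match`, the pattern is implicitly anchored at the beginning.
The match spans [0:10] → 'enz7777uuu'.
Captured: group 1 = 'enz7777', group 2 = 'uuu'.

(0, 10)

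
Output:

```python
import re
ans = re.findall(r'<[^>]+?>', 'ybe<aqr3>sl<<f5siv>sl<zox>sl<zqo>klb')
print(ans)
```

['<aqr3>', '<<f5siv>', '<zox>', '<zqo>']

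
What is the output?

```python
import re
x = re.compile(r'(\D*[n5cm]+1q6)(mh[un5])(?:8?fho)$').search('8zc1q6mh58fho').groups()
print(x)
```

('zc1q6', 'mh5')

The match spans [1:13] → 'zc1q6mh58fho'.
Captured: group 1 = 'zc1q6', group 2 = 'mh5'.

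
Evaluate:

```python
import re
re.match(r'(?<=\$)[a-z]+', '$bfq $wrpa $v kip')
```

None

`re.match` won't scan ahead — the pattern has to work from the very first character.
Here position 0 doesn't satisfy it, so the call returns None.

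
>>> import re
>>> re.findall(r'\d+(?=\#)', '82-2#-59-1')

Because the assertion is zero-width, the text it checks is not consumed and won't appear in the result.
With no groups in the pattern, `findall` gives back each whole match — 1 here.

['2']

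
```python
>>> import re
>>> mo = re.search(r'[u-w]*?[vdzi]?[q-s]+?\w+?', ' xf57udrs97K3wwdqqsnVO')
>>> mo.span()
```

This matches zero or more of a character in [u-w] (lazy), then optionally one of [vdzi], then one or more of a character in [q-s] (lazy); then one or more of a word character (lazy).
The `?` after the quantifier makes it lazy — it takes as little as possible before letting the rest of the pattern try.
`search` walks the string left to right and returns the first match it finds.
The match spans [5:9] → 'udrs'.

(5, 9)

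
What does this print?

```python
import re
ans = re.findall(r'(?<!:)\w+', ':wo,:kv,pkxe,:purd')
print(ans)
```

Because the assertion is negative and zero-width, positions next to the forbidden text are skipped.
Since nothing is captured, `findall` lists the 4 matched substrings directly.

['o', 'v', 'pkxe', 'urd']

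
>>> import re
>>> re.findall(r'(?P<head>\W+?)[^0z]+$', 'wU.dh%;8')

['.']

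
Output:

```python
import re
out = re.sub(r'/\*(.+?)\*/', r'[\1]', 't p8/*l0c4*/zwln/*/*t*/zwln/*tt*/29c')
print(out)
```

With the lazy modifier that quantifier settles for the fewest repetitions that let the rest of the pattern succeed (the atoms after it are unaffected and can still be greedy).
The replacement refers to a captured group, so each match is rewritten using its own captured text.

t p8[l0c4]zwln[/*t]zwln[tt]29c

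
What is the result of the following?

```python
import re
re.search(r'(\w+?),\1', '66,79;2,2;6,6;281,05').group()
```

'2,2'

A backreference is literal: `\1` must see the identical characters the first group matched.
`re.search` tries every starting position until one works.
The match spans [6:9] → '2,2'.
Captured: group 1 = '2'.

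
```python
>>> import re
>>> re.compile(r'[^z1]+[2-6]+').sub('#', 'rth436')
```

'#'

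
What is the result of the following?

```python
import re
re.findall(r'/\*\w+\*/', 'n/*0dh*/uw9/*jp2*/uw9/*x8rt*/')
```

['/*0dh*/', '/*jp2*/', '/*x8rt*/']

No capturing groups, so `findall` returns the 3 full match strings.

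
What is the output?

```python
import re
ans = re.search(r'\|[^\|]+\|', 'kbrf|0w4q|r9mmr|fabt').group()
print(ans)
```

`re.search` tries every starting position until one works.
The match spans [4:10] → '|0w4q|'.

|0w4q|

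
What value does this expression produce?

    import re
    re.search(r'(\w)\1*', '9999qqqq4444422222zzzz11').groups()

After group 1 captures some text, `\1` only succeeds where that same text appears again.
`re.search` scans for the first position where the pattern succeeds.
The match spans [0:4] → '9999'.
Captured: group 1 = '9'.

('9',)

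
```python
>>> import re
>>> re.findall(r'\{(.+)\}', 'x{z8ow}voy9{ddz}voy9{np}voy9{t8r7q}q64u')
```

Scanning left to right: at [1:35] match '{z8ow}voy9{ddz}voy9{np}voy9{t8r7q}', group 1 = 'z8ow}voy9{ddz}voy9{np}voy9{t8r7q'.
With a single group, `findall` returns only what that group captured — 1 item.

['z8ow}voy9{ddz}voy9{np}voy9{t8r7q']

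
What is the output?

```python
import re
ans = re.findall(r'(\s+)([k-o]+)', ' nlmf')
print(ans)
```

[(' ', 'nlm')]

This matches one or more of whitespace (captured); then one or more of a character in [k-o] (captured).
With 2 capturing groups, `findall` returns a 2-tuple per match.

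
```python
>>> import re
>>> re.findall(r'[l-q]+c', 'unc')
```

This matches one or more of a character in [l-q]; then a literal 'c'.
Since nothing is captured, `findall` lists the 1 matched substring directly.

['nc']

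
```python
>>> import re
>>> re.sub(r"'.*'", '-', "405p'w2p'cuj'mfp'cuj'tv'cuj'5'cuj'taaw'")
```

Each match is replaced by '-'.

'405p-'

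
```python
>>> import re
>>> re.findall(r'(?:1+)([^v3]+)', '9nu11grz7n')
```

This matches one or more of a literal '1' (non-capturing group); then one or more of any character except [v3] (captured).
Walking the string: at [3:10] match '11grz7n', group 1 = 'grz7n'.
With a single group, `findall` returns only what that group captured — 1 item.

['grz7n']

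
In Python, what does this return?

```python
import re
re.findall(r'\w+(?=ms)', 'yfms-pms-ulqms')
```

The positive lookaround only admits positions where the adjacent text matches; those characters stay outside the span.
Walking the string: at [0:2] → 'yf'; at [5:6] → 'p'; at [9:12] → 'ulq'.
No capturing groups, so `findall` returns the 3 full match strings.

['yf', 'p', 'ulq']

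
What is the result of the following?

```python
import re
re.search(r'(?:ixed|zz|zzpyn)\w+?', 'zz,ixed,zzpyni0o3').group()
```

The regex engine tests alternatives in the order written; an earlier branch that matches wins even if a later one would match more.
`re.search` tries every starting position until one works.
The match spans [8:11] → 'zzp'.

'zzp'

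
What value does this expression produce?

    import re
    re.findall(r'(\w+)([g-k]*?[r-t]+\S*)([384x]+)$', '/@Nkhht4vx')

Pattern: one or more of a word character (captured); then zero or more of a character in [g-k] (lazy), then one or more of a character in [r-t], then zero or more of a non-whitespace character (captured); then one or more of one of [384x] (captured); then anchored at the end.
Walking the string: at [2:10] match 'Nkhht4vx', groups = ('Nkhh', 't4v', 'x').
With 3 capturing groups, `findall` returns a 3-tuple per match.

[('Nkhh', 't4v', 'x')]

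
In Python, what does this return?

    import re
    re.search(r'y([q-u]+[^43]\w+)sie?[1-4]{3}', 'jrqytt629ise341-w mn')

Pattern: a literal 'y'; then one or more of a character in [q-u], then any character except [43], then one or more of a word character (captured); then the literal 'si', then optionally a literal 'e', then exactly 3 of a character in [1-4].
Here no position works, so the call returns None.

None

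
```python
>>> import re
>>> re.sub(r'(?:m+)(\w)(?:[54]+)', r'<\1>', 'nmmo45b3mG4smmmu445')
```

'n<o>b3<G>s<u>'

The replacement refers to a captured group, so each match is rewritten using its own captured text.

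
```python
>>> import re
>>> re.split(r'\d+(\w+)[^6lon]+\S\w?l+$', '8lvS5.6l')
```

['', 'lvS5', '']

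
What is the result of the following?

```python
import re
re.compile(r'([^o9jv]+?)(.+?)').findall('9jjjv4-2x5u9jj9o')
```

[('4', '-'), ('2', 'x'), ('5', 'u')]

A `+?`/`*?`/`{m,n}?` starts at its minimum and grows only as far as needed for what follows to match.
Multiple groups make `findall` return tuples — one 2-tuple for each match.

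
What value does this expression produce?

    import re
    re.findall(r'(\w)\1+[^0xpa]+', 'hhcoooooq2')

A backreference is literal: `\1` must see the identical characters the first group matched.
`findall` collects group 1 from the one match (1 total).

['h']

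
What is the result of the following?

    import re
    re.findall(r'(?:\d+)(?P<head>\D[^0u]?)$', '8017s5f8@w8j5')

['j5']

The pattern matches one or more of a digit (non-capturing group); then a non-digit, then optionally any character except [0u] (captured as 'head'); then anchored at the end.
Walking the string: at [10:13] match '8j5', group 1 = 'j5'.
One capturing group, so `findall` returns just the captured substring from the one match — 1 in all.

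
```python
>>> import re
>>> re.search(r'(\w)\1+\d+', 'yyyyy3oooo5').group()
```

'yyyyy3'

After group 1 captures some text, `\1` only succeeds where that same text appears again.
Unlike `match`, `search` isn't anchored — it looks for the pattern anywhere in the string.
The match spans [0:6] → 'yyyyy3'.
Captured: group 1 = 'y'.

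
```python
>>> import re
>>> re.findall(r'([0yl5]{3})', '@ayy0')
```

['yy0']

The pattern matches exactly 3 of one of [0yl5] (captured).
Matches: at [2:5] match 'yy0', group 1 = 'yy0'.
`findall` collects group 1 from the one match (1 total).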